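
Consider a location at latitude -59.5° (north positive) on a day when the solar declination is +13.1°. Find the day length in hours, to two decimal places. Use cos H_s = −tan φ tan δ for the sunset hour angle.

cos H_s = −tan(-59.5°) · tan(13.1°) = 0.3951, so H_s = arccos(0.3951) = 66.73°.
Day length = 2 H_s / 15° h⁻¹ = 133.46° / 15 = 8.897 h.

8.90 hours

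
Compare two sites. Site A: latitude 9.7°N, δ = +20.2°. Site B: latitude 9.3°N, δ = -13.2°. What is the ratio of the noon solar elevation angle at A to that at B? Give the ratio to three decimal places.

A: 90° − |9.7 − (20.2)| = 79.50°.
B: 90° − |9.3 − (-13.2)| = 67.50°.
Ratio A/B = 79.5000 / 67.5000 = 1.1778.

1.178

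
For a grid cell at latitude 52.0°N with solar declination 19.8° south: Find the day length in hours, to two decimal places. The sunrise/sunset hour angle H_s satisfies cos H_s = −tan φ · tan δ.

The sunset hour angle satisfies cos H_s = −tan φ tan δ = 0.4608, giving H_s = 62.56°.
Day length = 2 H_s / 15° h⁻¹ = 125.12° / 15 = 8.341 h.

8.34 hours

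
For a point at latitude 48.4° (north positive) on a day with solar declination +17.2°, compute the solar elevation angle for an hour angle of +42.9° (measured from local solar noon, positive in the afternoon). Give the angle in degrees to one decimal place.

43.3°

With φ = 48.4°, δ = 17.2°, H = 42.90°: sin φ sin δ = 0.2211, cos φ cos δ cos H = 0.4646, so cos θ_z = 0.6857.
θ_z = arccos(0.6857) = 46.71°, so the elevation is 90° − 46.71° = 43.29°.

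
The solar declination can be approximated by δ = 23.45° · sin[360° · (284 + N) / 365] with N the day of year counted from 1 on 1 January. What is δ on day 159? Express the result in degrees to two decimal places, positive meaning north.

360 × (284 + 159) / 365 = 436.932°; sin(436.932°) = 0.9741.
δ = 23.45 × 0.9741 = 22.843° ≈ +22.84°.

+22.84°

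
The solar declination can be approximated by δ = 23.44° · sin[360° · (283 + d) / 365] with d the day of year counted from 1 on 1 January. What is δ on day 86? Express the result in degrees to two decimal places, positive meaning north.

+1.61°

360 × (283 + 86) / 365 = 363.945°; sin(363.945°) = 0.0688.
δ = 23.44 × 0.0688 = 1.613° ≈ +1.61°.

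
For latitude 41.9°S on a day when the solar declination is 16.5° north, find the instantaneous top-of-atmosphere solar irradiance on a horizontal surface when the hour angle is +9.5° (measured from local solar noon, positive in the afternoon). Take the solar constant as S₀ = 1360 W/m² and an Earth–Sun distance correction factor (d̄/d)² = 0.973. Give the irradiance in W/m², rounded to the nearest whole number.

cos θ_z = sin(-41.9°) sin(16.5°) + cos(-41.9°) cos(16.5°) cos(9.50°) = -0.1897 + 0.7039 = 0.5142.
Top-of-atmosphere irradiance = S₀ (d̄/d)² cos θ_z = 1360 × 0.973 × 0.5142 = 680.43 W/m².

680 W/m²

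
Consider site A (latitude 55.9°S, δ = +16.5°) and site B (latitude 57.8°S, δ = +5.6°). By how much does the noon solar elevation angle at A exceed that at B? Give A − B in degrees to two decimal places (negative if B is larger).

-9.00°

A: 90° − |-55.9 − (16.5)| = 17.60°.
B: 90° − |-57.8 − (5.6)| = 26.60°.
A − B = 17.60 − 26.60 = -9.00°.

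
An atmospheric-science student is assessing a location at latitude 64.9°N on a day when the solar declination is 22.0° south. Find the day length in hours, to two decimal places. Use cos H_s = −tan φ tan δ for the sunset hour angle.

−tan φ tan δ = −(2.1348)(-0.4040) = 0.8625; H_s = arccos(0.8625) = 30.40°.
Day length = 2 H_s / 15° h⁻¹ = 60.80° / 15 = 4.053 h.

4.05 hours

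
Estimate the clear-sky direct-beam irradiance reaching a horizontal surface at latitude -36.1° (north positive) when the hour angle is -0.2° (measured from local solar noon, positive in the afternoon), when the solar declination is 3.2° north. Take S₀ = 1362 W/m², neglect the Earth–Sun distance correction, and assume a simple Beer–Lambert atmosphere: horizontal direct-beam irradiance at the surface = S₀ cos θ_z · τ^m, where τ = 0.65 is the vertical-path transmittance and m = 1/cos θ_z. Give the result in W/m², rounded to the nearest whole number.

604 W/m²

cos θ_z = sin(-36.1°) sin(3.2°) + cos(-36.1°) cos(3.2°) cos(-0.20°) = -0.0329 + 0.8067 = 0.7738.
Air mass m = 1/cos θ_z = 1/0.7738 = 1.292; τ^m = 0.65^1.292 = 0.5732.
Surface direct beam = 1362 × 0.7738 × 0.5732 = 604.10 W/m².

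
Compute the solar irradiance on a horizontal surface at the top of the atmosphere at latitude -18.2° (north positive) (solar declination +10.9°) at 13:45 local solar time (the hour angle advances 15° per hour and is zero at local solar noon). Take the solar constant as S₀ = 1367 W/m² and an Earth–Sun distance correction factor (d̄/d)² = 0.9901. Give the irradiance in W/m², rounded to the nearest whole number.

1052 W/m²

Hour angle H = 15° × (13.75 − 12) = 26.25°.
With φ = -18.2°, δ = 10.9°, H = 26.25°: sin φ sin δ = -0.0591, cos φ cos δ cos H = 0.8366, so cos θ_z = 0.7775.
Top-of-atmosphere irradiance = S₀ (d̄/d)² cos θ_z = 1367 × 0.9901 × 0.7775 = 1052.32 W/m².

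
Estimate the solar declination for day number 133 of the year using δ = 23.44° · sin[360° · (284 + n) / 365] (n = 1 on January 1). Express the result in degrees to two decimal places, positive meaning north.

+18.29°

360 × (284 + 133) / 365 = 411.288°; sin(411.288°) = 0.7803.
δ = 23.44 × 0.7803 = 18.290° ≈ +18.29°.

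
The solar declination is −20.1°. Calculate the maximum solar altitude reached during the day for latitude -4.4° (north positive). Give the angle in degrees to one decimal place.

At local solar noon the hour angle is zero, so the elevation is 90° − |φ − δ| = 90° − |-4.4° − (-20.1°)| = 90° − 15.7° = 74.3°.

74.3°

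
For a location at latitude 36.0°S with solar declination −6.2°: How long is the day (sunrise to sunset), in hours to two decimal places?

cos H_s = −tan(-36.0°) · tan(-6.2°) = -0.0789, so H_s = arccos(-0.0789) = 94.53°.
Day length = 2 H_s / 15° h⁻¹ = 189.06° / 15 = 12.604 h.

12.60 hours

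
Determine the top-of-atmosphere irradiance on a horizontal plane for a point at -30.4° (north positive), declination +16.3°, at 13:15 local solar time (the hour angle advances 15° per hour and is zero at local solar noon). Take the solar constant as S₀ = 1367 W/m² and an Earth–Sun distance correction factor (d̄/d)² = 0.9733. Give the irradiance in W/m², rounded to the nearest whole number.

Hour angle H = 15° × (13.25 − 12) = 18.75°.
cos θ_z = sin(-30.4°) sin(16.3°) + cos(-30.4°) cos(16.3°) cos(18.75°) = -0.1420 + 0.7839 = 0.6419.
Top-of-atmosphere irradiance = S₀ (d̄/d)² cos θ_z = 1367 × 0.9733 × 0.6419 = 854.05 W/m².

854 W/m²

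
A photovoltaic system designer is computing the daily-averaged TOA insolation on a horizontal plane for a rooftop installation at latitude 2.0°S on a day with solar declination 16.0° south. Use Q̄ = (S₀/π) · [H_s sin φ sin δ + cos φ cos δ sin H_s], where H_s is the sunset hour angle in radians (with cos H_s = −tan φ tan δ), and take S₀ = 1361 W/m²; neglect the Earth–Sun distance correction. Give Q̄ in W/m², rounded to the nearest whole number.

423 W/m²

The sunset hour angle satisfies cos H_s = −tan φ tan δ = -0.0100, giving H_s = 90.57°. In radians, H_s = 1.5807.
H_s sin φ sin δ = 1.5807 × -0.0349 × -0.2756 = 0.0152.
cos φ cos δ sin H_s = 0.9994 × 0.9613 × 1.0000 = 0.9607.
Q̄ = (1361/π) × (0.0152 + 0.9607) = 433.22 × 0.9759 = 422.78 W/m².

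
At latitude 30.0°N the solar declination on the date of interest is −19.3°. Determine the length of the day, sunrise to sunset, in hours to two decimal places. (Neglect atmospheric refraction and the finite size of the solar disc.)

cos H_s = −tan(30.0°) · tan(-19.3°) = 0.2022, so H_s = arccos(0.2022) = 78.33°.
Day length = 2 H_s / 15° h⁻¹ = 156.66° / 15 = 10.444 h.

10.44 hours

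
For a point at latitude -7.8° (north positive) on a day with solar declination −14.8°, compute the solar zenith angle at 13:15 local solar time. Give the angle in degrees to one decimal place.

Hour angle H = 15° × (13.25 − 12) = 18.75°.
cos θ_z = sin(-7.8°) sin(-14.8°) + cos(-7.8°) cos(-14.8°) cos(18.75°) = 0.0347 + 0.9070 = 0.9417.
θ_z = arccos(0.9417) = 19.66°.

19.7°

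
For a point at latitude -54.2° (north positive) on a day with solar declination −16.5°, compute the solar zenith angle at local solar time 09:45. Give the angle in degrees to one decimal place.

Hour angle H = 15° × (9.75 − 12) = -33.75°.
With φ = -54.2°, δ = -16.5°, H = -33.75°: sin φ sin δ = 0.2304, cos φ cos δ cos H = 0.4663, so cos θ_z = 0.6967.
θ_z = arccos(0.6967) = 45.84°.

45.8°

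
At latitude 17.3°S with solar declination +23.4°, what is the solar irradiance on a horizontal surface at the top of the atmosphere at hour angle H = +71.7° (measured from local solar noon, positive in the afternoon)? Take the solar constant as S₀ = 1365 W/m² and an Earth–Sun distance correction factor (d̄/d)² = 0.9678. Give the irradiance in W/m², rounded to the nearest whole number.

cos θ_z = sin(-17.3°) sin(23.4°) + cos(-17.3°) cos(23.4°) cos(71.70°) = -0.1181 + 0.2751 = 0.1570.
Top-of-atmosphere irradiance = S₀ (d̄/d)² cos θ_z = 1365 × 0.9678 × 0.1570 = 207.40 W/m².

207 W/m²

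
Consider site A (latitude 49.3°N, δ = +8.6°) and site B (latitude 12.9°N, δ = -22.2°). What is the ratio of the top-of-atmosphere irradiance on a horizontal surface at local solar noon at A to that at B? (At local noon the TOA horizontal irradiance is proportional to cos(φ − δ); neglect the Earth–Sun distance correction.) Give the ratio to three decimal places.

0.927

A: cos θ_z = cos(49.3° − (8.6°)) = 0.7581.
B: cos θ_z = cos(12.9° − (-22.2°)) = 0.8181.
Ratio A/B = 0.7581 / 0.8181 = 0.9267.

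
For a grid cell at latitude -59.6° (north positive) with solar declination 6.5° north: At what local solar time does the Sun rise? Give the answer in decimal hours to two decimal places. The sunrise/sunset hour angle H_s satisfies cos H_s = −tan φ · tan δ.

The sunset hour angle satisfies cos H_s = −tan φ tan δ = 0.1942, giving H_s = 78.80°.
Sunrise is at 12 − H_s/15 = 12 − 5.253 = 6.747 h local solar time.

6.75 h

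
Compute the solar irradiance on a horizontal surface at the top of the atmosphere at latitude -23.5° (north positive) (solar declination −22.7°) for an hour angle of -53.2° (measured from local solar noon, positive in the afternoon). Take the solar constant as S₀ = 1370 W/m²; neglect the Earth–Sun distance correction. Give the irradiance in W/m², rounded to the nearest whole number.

905 W/m²

cos θ_z = sin(-23.5°) sin(-22.7°) + cos(-23.5°) cos(-22.7°) cos(-53.20°) = 0.1539 + 0.5068 = 0.6607.
Top-of-atmosphere irradiance = S₀ cos θ_z = 1370 × 0.6607 = 905.16 W/m².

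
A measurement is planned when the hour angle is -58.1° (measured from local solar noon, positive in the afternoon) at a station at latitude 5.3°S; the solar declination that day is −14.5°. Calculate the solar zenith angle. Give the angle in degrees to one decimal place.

57.8°

cos θ_z = sin(-5.3°) sin(-14.5°) + cos(-5.3°) cos(-14.5°) cos(-58.10°) = 0.0231 + 0.5094 = 0.5325.
θ_z = arccos(0.5325) = 57.83°.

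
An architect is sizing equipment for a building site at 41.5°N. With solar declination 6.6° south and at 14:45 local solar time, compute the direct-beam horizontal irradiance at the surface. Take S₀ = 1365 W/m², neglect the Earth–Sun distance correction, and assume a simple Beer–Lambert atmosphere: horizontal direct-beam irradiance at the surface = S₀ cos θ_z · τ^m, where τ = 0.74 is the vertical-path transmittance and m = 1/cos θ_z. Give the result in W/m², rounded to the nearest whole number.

354 W/m²

Hour angle H = 15° × (14.75 − 12) = 41.25°.
cos θ_z = sin φ sin δ + cos φ cos δ cos H = (0.6626)(-0.1149) + (0.7490)(0.9934)(0.7518) = 0.4832.
Air mass m = 1/cos θ_z = 1/0.4832 = 2.070; τ^m = 0.74^2.070 = 0.5362.
Surface direct beam = 1365 × 0.4832 × 0.5362 = 353.66 W/m².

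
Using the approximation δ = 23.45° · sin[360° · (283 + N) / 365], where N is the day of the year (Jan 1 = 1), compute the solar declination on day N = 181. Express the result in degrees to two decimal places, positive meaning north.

+23.24°

360 × (283 + 181) / 365 = 457.644°; sin(457.644°) = 0.9911.
δ = 23.45 × 0.9911 = 23.241° ≈ +23.24°.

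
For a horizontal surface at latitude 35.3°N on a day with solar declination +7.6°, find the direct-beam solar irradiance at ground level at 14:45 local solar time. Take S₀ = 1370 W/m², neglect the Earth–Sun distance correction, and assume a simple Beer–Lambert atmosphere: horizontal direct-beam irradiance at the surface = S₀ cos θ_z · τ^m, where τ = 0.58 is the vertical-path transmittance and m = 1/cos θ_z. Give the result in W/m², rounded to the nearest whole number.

423 W/m²

Hour angle H = 15° × (14.75 − 12) = 41.25°.
With φ = 35.3°, δ = 7.6°, H = 41.25°: sin φ sin δ = 0.0764, cos φ cos δ cos H = 0.6082, so cos θ_z = 0.6846.
Air mass m = 1/cos θ_z = 1/0.6846 = 1.461; τ^m = 0.58^1.461 = 0.4512.
Surface direct beam = 1370 × 0.6846 × 0.4512 = 423.18 W/m².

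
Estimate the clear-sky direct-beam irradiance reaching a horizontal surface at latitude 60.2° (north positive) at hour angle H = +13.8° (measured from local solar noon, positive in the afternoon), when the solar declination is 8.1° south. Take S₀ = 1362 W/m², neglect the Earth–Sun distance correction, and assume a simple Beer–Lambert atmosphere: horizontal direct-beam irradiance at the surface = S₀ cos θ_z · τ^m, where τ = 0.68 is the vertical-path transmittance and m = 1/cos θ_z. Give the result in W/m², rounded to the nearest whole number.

164 W/m²

cos θ_z = sin φ sin δ + cos φ cos δ cos H = (0.8678)(-0.1409) + (0.4970)(0.9900)(0.9711) = 0.3555.
Air mass m = 1/cos θ_z = 1/0.3555 = 2.813; τ^m = 0.68^2.813 = 0.3379.
Surface direct beam = 1362 × 0.3555 × 0.3379 = 163.61 W/m².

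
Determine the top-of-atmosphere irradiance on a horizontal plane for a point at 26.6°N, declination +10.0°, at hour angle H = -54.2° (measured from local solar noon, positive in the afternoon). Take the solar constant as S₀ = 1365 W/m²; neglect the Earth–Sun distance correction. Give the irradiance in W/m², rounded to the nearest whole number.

809 W/m²

cos θ_z = sin φ sin δ + cos φ cos δ cos H = (0.4478)(0.1736) + (0.8942)(0.9848)(0.5850) = 0.5929.
Top-of-atmosphere irradiance = S₀ cos θ_z = 1365 × 0.5929 = 809.31 W/m².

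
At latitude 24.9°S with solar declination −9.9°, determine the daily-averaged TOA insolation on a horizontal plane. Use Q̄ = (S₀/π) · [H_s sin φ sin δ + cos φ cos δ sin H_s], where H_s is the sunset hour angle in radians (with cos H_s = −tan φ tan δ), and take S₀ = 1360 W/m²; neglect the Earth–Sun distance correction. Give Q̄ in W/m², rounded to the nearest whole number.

437 W/m²

The sunset hour angle satisfies cos H_s = −tan φ tan δ = -0.0810, giving H_s = 94.65°. In radians, H_s = 1.6520.
H_s sin φ sin δ = 1.6520 × -0.4210 × -0.1719 = 0.1196.
cos φ cos δ sin H_s = 0.9070 × 0.9851 × 0.9967 = 0.8905.
Q̄ = (1360/π) × (0.1196 + 0.8905) = 432.90 × 1.0101 = 437.27 W/m².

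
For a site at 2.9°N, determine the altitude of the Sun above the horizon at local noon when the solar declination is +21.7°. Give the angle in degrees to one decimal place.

71.2°

At local solar noon the hour angle is zero, so the elevation is 90° − |φ − δ| = 90° − |2.9° − (21.7°)| = 90° − 18.8° = 71.2°.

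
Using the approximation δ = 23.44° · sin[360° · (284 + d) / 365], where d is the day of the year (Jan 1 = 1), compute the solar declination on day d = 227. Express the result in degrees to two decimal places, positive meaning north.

+13.78°

360 × (284 + 227) / 365 = 504.000°; sin(504.000°) = 0.5878.
δ = 23.44 × 0.5878 = 13.778° ≈ +13.78°.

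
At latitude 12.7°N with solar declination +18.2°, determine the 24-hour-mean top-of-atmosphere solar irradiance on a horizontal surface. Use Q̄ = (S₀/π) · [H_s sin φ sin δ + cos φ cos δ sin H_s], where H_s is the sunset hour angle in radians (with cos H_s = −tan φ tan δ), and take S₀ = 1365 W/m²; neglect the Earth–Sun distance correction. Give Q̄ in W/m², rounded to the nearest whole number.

−tan φ tan δ = −(0.2254)(0.3288) = -0.0741; H_s = arccos(-0.0741) = 94.25°. In radians, H_s = 1.6450.
H_s sin φ sin δ = 1.6450 × 0.2198 × 0.3123 = 0.1129.
cos φ cos δ sin H_s = 0.9755 × 0.9500 × 0.9972 = 0.9241.
Q̄ = (1365/π) × (0.1129 + 0.9241) = 434.49 × 1.0370 = 450.57 W/m².

451 W/m²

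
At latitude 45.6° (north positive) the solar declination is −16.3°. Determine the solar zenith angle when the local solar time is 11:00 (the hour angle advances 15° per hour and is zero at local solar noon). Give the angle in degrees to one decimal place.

Hour angle H = 15° × (11 − 12) = -15.00°.
cos θ_z = sin φ sin δ + cos φ cos δ cos H = (0.7145)(-0.2807) + (0.6997)(0.9598)(0.9659) = 0.4481.
θ_z = arccos(0.4481) = 63.38°.

63.4°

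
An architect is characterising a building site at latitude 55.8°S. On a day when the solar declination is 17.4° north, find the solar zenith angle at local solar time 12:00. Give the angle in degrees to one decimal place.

Hour angle H = 15° × (12 − 12) = 0.00°.
cos θ_z = sin φ sin δ + cos φ cos δ cos H = (-0.8271)(0.2990) + (0.5621)(0.9542)(1.0000) = 0.2891.
θ_z = arccos(0.2891) = 73.20°.

73.2°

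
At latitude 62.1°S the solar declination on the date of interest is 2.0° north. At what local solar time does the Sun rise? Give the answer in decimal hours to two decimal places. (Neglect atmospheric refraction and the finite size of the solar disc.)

cos H_s = −tan(-62.1°) · tan(2.0°) = 0.0660, so H_s = arccos(0.0660) = 86.22°.
Sunrise is at 12 − H_s/15 = 12 − 5.748 = 6.252 h local solar time.

6.25 h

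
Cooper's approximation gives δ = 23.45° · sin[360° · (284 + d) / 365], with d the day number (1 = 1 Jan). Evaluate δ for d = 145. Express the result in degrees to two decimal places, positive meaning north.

360 × (284 + 145) / 365 = 423.123°; sin(423.123°) = 0.8920.
δ = 23.45 × 0.8920 = 20.917° ≈ +20.92°.

+20.92°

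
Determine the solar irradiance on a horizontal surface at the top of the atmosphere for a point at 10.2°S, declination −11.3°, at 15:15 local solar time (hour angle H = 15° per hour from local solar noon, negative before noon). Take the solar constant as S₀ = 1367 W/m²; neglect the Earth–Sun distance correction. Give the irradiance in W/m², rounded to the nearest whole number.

Hour angle H = 15° × (15.25 − 12) = 48.75°.
With φ = -10.2°, δ = -11.3°, H = 48.75°: sin φ sin δ = 0.0347, cos φ cos δ cos H = 0.6363, so cos θ_z = 0.6710.
Top-of-atmosphere irradiance = S₀ cos θ_z = 1367 × 0.6710 = 917.26 W/m².

917 W/m²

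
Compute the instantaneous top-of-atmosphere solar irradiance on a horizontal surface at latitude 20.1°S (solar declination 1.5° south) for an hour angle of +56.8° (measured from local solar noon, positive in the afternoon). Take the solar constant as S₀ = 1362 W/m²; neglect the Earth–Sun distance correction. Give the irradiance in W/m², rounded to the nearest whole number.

712 W/m²

cos θ_z = sin(-20.1°) sin(-1.5°) + cos(-20.1°) cos(-1.5°) cos(56.80°) = 0.0090 + 0.5140 = 0.5230.
Top-of-atmosphere irradiance = S₀ cos θ_z = 1362 × 0.5230 = 712.33 W/m².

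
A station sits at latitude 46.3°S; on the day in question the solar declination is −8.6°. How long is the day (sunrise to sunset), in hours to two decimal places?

−tan φ tan δ = −(-1.0464)(-0.1512) = -0.1582; H_s = arccos(-0.1582) = 99.10°.
Day length = 2 H_s / 15° h⁻¹ = 198.20° / 15 = 13.213 h.

13.21 hours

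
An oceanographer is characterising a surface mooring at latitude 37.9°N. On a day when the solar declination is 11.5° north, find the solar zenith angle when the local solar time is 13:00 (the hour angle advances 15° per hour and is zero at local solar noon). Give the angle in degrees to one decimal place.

29.6°

Hour angle H = 15° × (13 − 12) = 15.00°.
With φ = 37.9°, δ = 11.5°, H = 15.00°: sin φ sin δ = 0.1225, cos φ cos δ cos H = 0.7469, so cos θ_z = 0.8694.
θ_z = arccos(0.8694) = 29.61°.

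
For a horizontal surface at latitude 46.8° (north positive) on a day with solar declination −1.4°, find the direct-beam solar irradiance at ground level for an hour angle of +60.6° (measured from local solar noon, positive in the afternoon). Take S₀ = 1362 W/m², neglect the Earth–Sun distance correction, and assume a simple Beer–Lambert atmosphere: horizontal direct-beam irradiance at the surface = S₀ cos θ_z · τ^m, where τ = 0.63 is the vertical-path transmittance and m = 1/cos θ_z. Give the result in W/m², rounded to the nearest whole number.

cos θ_z = sin(46.8°) sin(-1.4°) + cos(46.8°) cos(-1.4°) cos(60.60°) = -0.0178 + 0.3359 = 0.3181.
Air mass m = 1/cos θ_z = 1/0.3181 = 3.144; τ^m = 0.63^3.144 = 0.2340.
Surface direct beam = 1362 × 0.3181 × 0.2340 = 101.38 W/m².

101 W/m²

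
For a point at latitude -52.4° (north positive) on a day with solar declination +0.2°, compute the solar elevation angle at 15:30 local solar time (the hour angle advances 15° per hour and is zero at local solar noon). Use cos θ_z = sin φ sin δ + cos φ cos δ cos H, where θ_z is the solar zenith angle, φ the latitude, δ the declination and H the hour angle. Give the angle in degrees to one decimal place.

21.6°

Hour angle H = 15° × (15.5 − 12) = 52.50°.
With φ = -52.4°, δ = 0.2°, H = 52.50°: sin φ sin δ = -0.0028, cos φ cos δ cos H = 0.3714, so cos θ_z = 0.3686.
θ_z = arccos(0.3686) = 68.37°, so the elevation is 90° − 68.37° = 21.63°.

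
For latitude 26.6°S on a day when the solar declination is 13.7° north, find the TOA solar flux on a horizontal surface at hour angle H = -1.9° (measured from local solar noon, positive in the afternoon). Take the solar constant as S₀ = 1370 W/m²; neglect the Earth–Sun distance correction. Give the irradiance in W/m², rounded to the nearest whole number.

1044 W/m²

cos θ_z = sin(-26.6°) sin(13.7°) + cos(-26.6°) cos(13.7°) cos(-1.90°) = -0.1060 + 0.8682 = 0.7622.
Top-of-atmosphere irradiance = S₀ cos θ_z = 1370 × 0.7622 = 1044.21 W/m².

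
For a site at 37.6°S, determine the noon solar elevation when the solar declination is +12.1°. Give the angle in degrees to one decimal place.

40.3°

At local solar noon the hour angle is zero, so the elevation is 90° − |φ − δ| = 90° − |-37.6° − (12.1°)| = 90° − 49.7° = 40.3°.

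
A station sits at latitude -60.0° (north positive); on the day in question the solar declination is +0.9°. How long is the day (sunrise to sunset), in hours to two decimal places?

11.79 hours

The sunset hour angle satisfies cos H_s = −tan φ tan δ = 0.0272, giving H_s = 88.44°.
Day length = 2 H_s / 15° h⁻¹ = 176.88° / 15 = 11.792 h.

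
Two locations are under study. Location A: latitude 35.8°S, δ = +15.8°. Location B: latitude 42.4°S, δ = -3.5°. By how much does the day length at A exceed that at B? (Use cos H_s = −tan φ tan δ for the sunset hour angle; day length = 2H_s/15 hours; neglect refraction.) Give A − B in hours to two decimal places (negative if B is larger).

-2.00 h

A: H_s = arccos(−tan -35.8° · tan 15.8°) = 78.22°, so 2H_s/15 = 10.4293 h.
B: H_s = arccos(−tan -42.4° · tan -3.5°) = 93.20°, so 2H_s/15 = 12.4267 h.
A − B = 10.4293 − 12.4267 = -1.9974 h.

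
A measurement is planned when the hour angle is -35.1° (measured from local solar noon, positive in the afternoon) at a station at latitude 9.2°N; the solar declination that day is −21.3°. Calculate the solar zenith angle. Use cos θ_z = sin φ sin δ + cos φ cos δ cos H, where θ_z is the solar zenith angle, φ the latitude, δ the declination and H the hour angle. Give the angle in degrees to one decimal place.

cos θ_z = sin φ sin δ + cos φ cos δ cos H = (0.1599)(-0.3633) + (0.9871)(0.9317)(0.8181) = 0.6943.
θ_z = arccos(0.6943) = 46.03°.

46.0°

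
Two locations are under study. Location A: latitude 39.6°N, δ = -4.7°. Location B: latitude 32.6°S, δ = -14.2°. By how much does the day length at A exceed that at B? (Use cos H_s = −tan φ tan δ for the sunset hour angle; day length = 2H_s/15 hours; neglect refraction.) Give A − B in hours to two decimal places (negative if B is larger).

-1.76 h

A: H_s = arccos(−tan 39.6° · tan -4.7°) = 86.10°, so 2H_s/15 = 11.4800 h.
B: H_s = arccos(−tan -32.6° · tan -14.2°) = 99.31°, so 2H_s/15 = 13.2413 h.
A − B = 11.4800 − 13.2413 = -1.7613 h.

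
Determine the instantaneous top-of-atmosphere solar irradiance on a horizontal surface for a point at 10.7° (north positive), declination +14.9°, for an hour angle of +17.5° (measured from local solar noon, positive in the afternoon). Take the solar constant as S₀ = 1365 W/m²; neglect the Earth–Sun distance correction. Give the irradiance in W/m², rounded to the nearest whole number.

1301 W/m²

cos θ_z = sin(10.7°) sin(14.9°) + cos(10.7°) cos(14.9°) cos(17.50°) = 0.0477 + 0.9056 = 0.9533.
Top-of-atmosphere irradiance = S₀ cos θ_z = 1365 × 0.9533 = 1301.25 W/m².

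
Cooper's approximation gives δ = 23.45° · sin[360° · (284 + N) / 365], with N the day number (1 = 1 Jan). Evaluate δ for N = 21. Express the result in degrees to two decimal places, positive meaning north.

360 × (284 + 21) / 365 = 300.822°; sin(300.822°) = -0.8588.
δ = 23.45 × -0.8588 = -20.139° ≈ -20.14°.

-20.14°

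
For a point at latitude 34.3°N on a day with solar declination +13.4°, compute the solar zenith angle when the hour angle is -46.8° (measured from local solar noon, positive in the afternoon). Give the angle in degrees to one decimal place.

cos θ_z = sin(34.3°) sin(13.4°) + cos(34.3°) cos(13.4°) cos(-46.80°) = 0.1306 + 0.5501 = 0.6807.
θ_z = arccos(0.6807) = 47.10°.

47.1°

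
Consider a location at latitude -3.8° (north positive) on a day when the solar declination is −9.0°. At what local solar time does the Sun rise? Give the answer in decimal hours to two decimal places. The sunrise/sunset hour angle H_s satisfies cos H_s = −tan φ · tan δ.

5.96 h

The sunset hour angle satisfies cos H_s = −tan φ tan δ = -0.0105, giving H_s = 90.60°.
Sunrise is at 12 − H_s/15 = 12 − 6.040 = 5.960 h local solar time.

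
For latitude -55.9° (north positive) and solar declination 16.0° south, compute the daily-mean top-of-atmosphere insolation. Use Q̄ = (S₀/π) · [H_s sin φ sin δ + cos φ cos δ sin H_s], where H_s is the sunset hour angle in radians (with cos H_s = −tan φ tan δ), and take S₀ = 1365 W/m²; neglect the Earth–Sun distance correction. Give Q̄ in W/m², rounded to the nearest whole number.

411 W/m²

−tan φ tan δ = −(-1.4770)(-0.2867) = -0.4235; H_s = arccos(-0.4235) = 115.06°. In radians, H_s = 2.0082.
H_s sin φ sin δ = 2.0082 × -0.8281 × -0.2756 = 0.4583.
cos φ cos δ sin H_s = 0.5606 × 0.9613 × 0.9059 = 0.4882.
Q̄ = (1365/π) × (0.4583 + 0.4882) = 434.49 × 0.9465 = 411.24 W/m².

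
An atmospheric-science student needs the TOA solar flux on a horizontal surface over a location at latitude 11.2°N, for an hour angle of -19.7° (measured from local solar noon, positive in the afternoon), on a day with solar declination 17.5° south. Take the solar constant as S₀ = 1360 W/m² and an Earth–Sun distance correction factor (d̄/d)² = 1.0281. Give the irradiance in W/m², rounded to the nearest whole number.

cos θ_z = sin(11.2°) sin(-17.5°) + cos(11.2°) cos(-17.5°) cos(-19.70°) = -0.0584 + 0.8808 = 0.8224.
Top-of-atmosphere irradiance = S₀ (d̄/d)² cos θ_z = 1360 × 1.0281 × 0.8224 = 1149.89 W/m².

1150 W/m²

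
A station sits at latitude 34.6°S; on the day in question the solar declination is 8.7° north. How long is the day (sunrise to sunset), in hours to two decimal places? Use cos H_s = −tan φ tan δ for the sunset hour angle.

The sunset hour angle satisfies cos H_s = −tan φ tan δ = 0.1056, giving H_s = 83.94°.
Day length = 2 H_s / 15° h⁻¹ = 167.88° / 15 = 11.192 h.

11.19 hours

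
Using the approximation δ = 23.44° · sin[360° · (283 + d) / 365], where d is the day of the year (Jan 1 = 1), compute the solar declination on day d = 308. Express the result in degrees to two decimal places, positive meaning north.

360 × (283 + 308) / 365 = 582.904°; sin(582.904°) = -0.6808.
δ = 23.44 × -0.6808 = -15.958° ≈ -15.96°.

-15.96°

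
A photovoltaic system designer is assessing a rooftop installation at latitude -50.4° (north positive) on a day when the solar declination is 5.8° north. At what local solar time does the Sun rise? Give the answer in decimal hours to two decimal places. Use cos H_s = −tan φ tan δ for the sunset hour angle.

6.47 h

The sunset hour angle satisfies cos H_s = −tan φ tan δ = 0.1228, giving H_s = 82.95°.
Sunrise is at 12 − H_s/15 = 12 − 5.530 = 6.470 h local solar time.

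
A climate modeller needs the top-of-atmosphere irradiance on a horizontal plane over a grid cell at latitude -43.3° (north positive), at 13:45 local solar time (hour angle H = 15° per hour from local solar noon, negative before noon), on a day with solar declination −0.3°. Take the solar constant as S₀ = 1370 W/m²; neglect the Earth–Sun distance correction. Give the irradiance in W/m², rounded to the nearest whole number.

899 W/m²

Hour angle H = 15° × (13.75 − 12) = 26.25°.
cos θ_z = sin(-43.3°) sin(-0.3°) + cos(-43.3°) cos(-0.3°) cos(26.25°) = 0.0036 + 0.6527 = 0.6563.
Top-of-atmosphere irradiance = S₀ cos θ_z = 1370 × 0.6563 = 899.13 W/m².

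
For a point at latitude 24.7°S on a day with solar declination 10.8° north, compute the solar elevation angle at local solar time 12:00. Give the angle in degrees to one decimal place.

54.5°

Hour angle H = 15° × (12 − 12) = 0.00°.
cos θ_z = sin(-24.7°) sin(10.8°) + cos(-24.7°) cos(10.8°) cos(0.00°) = -0.0783 + 0.8924 = 0.8141.
θ_z = arccos(0.8141) = 35.50°, so the elevation is 90° − 35.50° = 54.50°.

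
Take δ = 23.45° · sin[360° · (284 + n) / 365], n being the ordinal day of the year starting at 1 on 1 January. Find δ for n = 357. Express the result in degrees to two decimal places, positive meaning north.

360 × (284 + 357) / 365 = 632.219°; sin(632.219°) = -0.9993.
δ = 23.45 × -0.9993 = -23.434° ≈ -23.43°.

-23.43°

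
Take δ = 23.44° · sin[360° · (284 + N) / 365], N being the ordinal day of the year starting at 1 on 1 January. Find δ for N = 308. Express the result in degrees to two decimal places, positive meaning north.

360 × (284 + 308) / 365 = 583.890°; sin(583.890°) = -0.6933.
δ = 23.44 × -0.6933 = -16.251° ≈ -16.25°.

-16.25°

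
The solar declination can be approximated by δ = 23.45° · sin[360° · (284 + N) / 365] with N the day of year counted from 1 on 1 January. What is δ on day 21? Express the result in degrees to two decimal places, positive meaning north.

360 × (284 + 21) / 365 = 300.822°; sin(300.822°) = -0.8588.
δ = 23.45 × -0.8588 = -20.139° ≈ -20.14°.

-20.14°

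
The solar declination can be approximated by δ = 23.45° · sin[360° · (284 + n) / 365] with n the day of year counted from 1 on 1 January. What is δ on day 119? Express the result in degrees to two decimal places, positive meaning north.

360 × (284 + 119) / 365 = 397.479°; sin(397.479°) = 0.6085.
δ = 23.45 × 0.6085 = 14.269° ≈ +14.27°.

+14.27°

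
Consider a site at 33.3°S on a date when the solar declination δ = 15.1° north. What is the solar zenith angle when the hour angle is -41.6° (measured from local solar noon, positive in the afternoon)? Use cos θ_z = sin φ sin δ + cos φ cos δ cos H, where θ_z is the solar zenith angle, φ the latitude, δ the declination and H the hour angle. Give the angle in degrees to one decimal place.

cos θ_z = sin φ sin δ + cos φ cos δ cos H = (-0.5490)(0.2605) + (0.8358)(0.9655)(0.7478) = 0.4604.
θ_z = arccos(0.4604) = 62.59°.

62.6°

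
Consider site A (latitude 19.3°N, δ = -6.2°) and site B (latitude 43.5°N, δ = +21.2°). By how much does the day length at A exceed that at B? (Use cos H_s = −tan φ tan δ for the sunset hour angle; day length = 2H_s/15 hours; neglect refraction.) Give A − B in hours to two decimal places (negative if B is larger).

A: H_s = arccos(−tan 19.3° · tan -6.2°) = 87.82°, so 2H_s/15 = 11.7093 h.
B: H_s = arccos(−tan 43.5° · tan 21.2°) = 111.60°, so 2H_s/15 = 14.8800 h.
A − B = 11.7093 − 14.8800 = -3.1707 h.

-3.17 h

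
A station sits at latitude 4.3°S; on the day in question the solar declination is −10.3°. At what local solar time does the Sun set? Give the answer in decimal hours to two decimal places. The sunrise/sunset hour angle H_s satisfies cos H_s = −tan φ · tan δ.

−tan φ tan δ = −(-0.0752)(-0.1817) = -0.0137; H_s = arccos(-0.0137) = 90.78°.
Sunset is at 12 + H_s/15 = 12 + 6.052 = 18.052 h local solar time.

18.05 h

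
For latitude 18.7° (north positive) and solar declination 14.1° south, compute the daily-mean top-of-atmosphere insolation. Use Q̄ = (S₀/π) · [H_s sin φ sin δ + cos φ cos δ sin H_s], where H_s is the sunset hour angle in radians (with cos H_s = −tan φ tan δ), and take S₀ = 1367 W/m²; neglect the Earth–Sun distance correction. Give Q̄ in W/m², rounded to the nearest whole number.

−tan φ tan δ = −(0.3385)(-0.2512) = 0.0850; H_s = arccos(0.0850) = 85.12°. In radians, H_s = 1.4856.
H_s sin φ sin δ = 1.4856 × 0.3206 × -0.2436 = -0.1160.
cos φ cos δ sin H_s = 0.9472 × 0.9699 × 0.9964 = 0.9154.
Q̄ = (1367/π) × (-0.1160 + 0.9154) = 435.13 × 0.7994 = 347.84 W/m².

348 W/m²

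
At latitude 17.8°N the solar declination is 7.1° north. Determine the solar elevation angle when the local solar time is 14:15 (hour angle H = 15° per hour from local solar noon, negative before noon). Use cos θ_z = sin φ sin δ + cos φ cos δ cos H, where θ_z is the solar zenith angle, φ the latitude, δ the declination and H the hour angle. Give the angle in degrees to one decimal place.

55.4°

Hour angle H = 15° × (14.25 − 12) = 33.75°.
cos θ_z = sin(17.8°) sin(7.1°) + cos(17.8°) cos(7.1°) cos(33.75°) = 0.0378 + 0.7856 = 0.8234.
θ_z = arccos(0.8234) = 34.57°, so the elevation is 90° − 34.57° = 55.43°.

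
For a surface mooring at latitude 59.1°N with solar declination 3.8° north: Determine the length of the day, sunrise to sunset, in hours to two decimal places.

12.85 hours

cos H_s = −tan(59.1°) · tan(3.8°) = -0.1110, so H_s = arccos(-0.1110) = 96.37°.
Day length = 2 H_s / 15° h⁻¹ = 192.74° / 15 = 12.849 h.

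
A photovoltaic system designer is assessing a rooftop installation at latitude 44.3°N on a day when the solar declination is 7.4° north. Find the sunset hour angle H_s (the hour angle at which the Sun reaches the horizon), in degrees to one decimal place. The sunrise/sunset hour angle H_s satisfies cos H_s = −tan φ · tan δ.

97.3°

−tan φ tan δ = −(0.9759)(0.1299) = -0.1268; H_s = arccos(-0.1268) = 97.28°.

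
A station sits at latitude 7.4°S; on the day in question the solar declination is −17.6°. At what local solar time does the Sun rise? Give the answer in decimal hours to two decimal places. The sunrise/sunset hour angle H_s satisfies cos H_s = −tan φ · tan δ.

5.84 h

cos H_s = −tan(-7.4°) · tan(-17.6°) = -0.0412, so H_s = arccos(-0.0412) = 92.36°.
Sunrise is at 12 − H_s/15 = 12 − 6.157 = 5.843 h local solar time.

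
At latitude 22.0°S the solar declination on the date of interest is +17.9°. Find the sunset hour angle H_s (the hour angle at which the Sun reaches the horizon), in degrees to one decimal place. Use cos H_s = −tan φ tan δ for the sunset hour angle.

The sunset hour angle satisfies cos H_s = −tan φ tan δ = 0.1305, giving H_s = 82.50°.

82.5°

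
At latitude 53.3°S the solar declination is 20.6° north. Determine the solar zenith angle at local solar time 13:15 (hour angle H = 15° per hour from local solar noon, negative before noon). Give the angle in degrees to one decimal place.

Hour angle H = 15° × (13.25 − 12) = 18.75°.
cos θ_z = sin φ sin δ + cos φ cos δ cos H = (-0.8018)(0.3518) + (0.5976)(0.9361)(0.9469) = 0.2476.
θ_z = arccos(0.2476) = 75.66°.

75.7°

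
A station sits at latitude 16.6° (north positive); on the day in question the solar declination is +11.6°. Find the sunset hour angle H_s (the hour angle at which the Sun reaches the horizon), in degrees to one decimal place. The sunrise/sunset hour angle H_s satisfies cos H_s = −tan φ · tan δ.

−tan φ tan δ = −(0.2981)(0.2053) = -0.0612; H_s = arccos(-0.0612) = 93.51°.

93.5°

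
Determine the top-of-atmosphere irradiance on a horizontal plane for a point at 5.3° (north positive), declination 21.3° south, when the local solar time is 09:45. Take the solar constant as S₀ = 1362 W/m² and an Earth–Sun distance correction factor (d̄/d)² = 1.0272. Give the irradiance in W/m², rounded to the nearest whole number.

1032 W/m²

Hour angle H = 15° × (9.75 − 12) = -33.75°.
With φ = 5.3°, δ = -21.3°, H = -33.75°: sin φ sin δ = -0.0336, cos φ cos δ cos H = 0.7714, so cos θ_z = 0.7378.
Top-of-atmosphere irradiance = S₀ (d̄/d)² cos θ_z = 1362 × 1.0272 × 0.7378 = 1032.22 W/m².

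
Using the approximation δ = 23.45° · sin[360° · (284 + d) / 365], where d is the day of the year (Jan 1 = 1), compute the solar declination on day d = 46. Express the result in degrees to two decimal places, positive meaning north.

-13.29°

360 × (284 + 46) / 365 = 325.479°; sin(325.479°) = -0.5667.
δ = 23.45 × -0.5667 = -13.289° ≈ -13.29°.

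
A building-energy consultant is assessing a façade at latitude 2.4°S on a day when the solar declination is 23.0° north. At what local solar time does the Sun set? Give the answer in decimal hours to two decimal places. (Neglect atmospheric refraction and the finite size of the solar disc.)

17.93 h

The sunset hour angle satisfies cos H_s = −tan φ tan δ = 0.0178, giving H_s = 88.98°.
Sunset is at 12 + H_s/15 = 12 + 5.932 = 17.932 h local solar time.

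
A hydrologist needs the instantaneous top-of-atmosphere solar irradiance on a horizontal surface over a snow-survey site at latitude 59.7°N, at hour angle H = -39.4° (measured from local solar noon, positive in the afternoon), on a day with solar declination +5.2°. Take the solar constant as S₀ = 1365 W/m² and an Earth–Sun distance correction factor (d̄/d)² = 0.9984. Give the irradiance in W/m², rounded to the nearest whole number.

636 W/m²

With φ = 59.7°, δ = 5.2°, H = -39.40°: sin φ sin δ = 0.0783, cos φ cos δ cos H = 0.3883, so cos θ_z = 0.4666.
Top-of-atmosphere irradiance = S₀ (d̄/d)² cos θ_z = 1365 × 0.9984 × 0.4666 = 635.89 W/m².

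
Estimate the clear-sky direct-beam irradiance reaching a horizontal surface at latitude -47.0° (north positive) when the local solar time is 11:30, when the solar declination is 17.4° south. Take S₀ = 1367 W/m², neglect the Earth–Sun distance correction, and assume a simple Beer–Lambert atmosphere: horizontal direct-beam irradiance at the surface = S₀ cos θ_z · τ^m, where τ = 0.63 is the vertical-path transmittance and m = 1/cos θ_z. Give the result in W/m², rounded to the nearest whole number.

Hour angle H = 15° × (11.5 − 12) = -7.50°.
cos θ_z = sin φ sin δ + cos φ cos δ cos H = (-0.7314)(-0.2990) + (0.6820)(0.9542)(0.9914) = 0.8639.
Air mass m = 1/cos θ_z = 1/0.8639 = 1.158; τ^m = 0.63^1.158 = 0.5856.
Surface direct beam = 1367 × 0.8639 × 0.5856 = 691.57 W/m².

692 W/m²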